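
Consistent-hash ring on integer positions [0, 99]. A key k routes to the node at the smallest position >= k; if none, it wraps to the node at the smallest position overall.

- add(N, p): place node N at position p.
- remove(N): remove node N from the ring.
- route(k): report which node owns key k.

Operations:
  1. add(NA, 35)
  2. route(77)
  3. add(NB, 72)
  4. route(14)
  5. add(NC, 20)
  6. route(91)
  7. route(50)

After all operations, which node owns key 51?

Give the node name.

Answer: NB

Derivation:
Op 1: add NA@35 -> ring=[35:NA]
Op 2: route key 77: none >= 77, wrap to smallest pos 35 -> NA
Op 3: add NB@72 -> ring=[35:NA,72:NB]
Op 4: route key 14: smallest pos >= 14 is 35 -> NA
Op 5: add NC@20 -> ring=[20:NC,35:NA,72:NB]
Op 6: route key 91: none >= 91, wrap to smallest pos 20 -> NC
Op 7: route key 50: smallest pos >= 50 is 72 -> NB
Final route key 51: smallest pos >= 51 is 72 -> NB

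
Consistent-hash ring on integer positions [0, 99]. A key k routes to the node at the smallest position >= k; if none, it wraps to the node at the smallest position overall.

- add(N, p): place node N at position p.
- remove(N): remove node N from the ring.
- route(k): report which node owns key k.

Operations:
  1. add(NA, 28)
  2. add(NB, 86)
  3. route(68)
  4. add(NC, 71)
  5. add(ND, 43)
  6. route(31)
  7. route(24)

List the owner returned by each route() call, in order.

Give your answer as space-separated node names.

Answer: NB ND NA

Derivation:
Op 1: add NA@28 -> ring=[28:NA]
Op 2: add NB@86 -> ring=[28:NA,86:NB]
Op 3: route key 68: smallest pos >= 68 is 86 -> NB
Op 4: add NC@71 -> ring=[28:NA,71:NC,86:NB]
Op 5: add ND@43 -> ring=[28:NA,43:ND,71:NC,86:NB]
Op 6: route key 31: smallest pos >= 31 is 43 -> ND
Op 7: route key 24: smallest pos >= 24 is 28 -> NA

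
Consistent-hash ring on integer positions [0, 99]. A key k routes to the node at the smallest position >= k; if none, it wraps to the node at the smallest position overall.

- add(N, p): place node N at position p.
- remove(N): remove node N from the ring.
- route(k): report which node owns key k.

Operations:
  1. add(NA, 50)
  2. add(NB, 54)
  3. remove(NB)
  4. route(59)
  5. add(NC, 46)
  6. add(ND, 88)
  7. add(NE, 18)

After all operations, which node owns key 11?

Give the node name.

Answer: NE

Derivation:
Op 1: add NA@50 -> ring=[50:NA]
Op 2: add NB@54 -> ring=[50:NA,54:NB]
Op 3: remove NB -> ring=[50:NA]
Op 4: route key 59: none >= 59, wrap to smallest pos 50 -> NA
Op 5: add NC@46 -> ring=[46:NC,50:NA]
Op 6: add ND@88 -> ring=[46:NC,50:NA,88:ND]
Op 7: add NE@18 -> ring=[18:NE,46:NC,50:NA,88:ND]
Final route key 11: smallest pos >= 11 is 18 -> NE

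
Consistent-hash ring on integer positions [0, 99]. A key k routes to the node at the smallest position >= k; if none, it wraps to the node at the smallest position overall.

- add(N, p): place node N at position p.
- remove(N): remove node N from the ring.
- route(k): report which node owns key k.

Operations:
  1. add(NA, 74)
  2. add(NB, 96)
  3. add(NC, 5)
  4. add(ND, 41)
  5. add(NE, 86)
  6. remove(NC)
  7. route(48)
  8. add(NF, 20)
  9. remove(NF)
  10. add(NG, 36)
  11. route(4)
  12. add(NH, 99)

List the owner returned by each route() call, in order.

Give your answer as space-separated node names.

Answer: NA NG

Derivation:
Op 1: add NA@74 -> ring=[74:NA]
Op 2: add NB@96 -> ring=[74:NA,96:NB]
Op 3: add NC@5 -> ring=[5:NC,74:NA,96:NB]
Op 4: add ND@41 -> ring=[5:NC,41:ND,74:NA,96:NB]
Op 5: add NE@86 -> ring=[5:NC,41:ND,74:NA,86:NE,96:NB]
Op 6: remove NC -> ring=[41:ND,74:NA,86:NE,96:NB]
Op 7: route key 48: smallest pos >= 48 is 74 -> NA
Op 8: add NF@20 -> ring=[20:NF,41:ND,74:NA,86:NE,96:NB]
Op 9: remove NF -> ring=[41:ND,74:NA,86:NE,96:NB]
Op 10: add NG@36 -> ring=[36:NG,41:ND,74:NA,86:NE,96:NB]
Op 11: route key 4: smallest pos >= 4 is 36 -> NG
Op 12: add NH@99 -> ring=[36:NG,41:ND,74:NA,86:NE,96:NB,99:NH]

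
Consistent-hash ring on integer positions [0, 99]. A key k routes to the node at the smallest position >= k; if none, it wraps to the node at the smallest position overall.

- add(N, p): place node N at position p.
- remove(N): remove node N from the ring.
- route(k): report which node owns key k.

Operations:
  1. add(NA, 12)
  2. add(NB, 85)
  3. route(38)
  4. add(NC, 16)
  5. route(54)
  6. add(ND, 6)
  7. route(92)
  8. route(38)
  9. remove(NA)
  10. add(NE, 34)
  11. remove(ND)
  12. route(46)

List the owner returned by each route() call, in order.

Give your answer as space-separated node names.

Op 1: add NA@12 -> ring=[12:NA]
Op 2: add NB@85 -> ring=[12:NA,85:NB]
Op 3: route key 38: smallest pos >= 38 is 85 -> NB
Op 4: add NC@16 -> ring=[12:NA,16:NC,85:NB]
Op 5: route key 54: smallest pos >= 54 is 85 -> NB
Op 6: add ND@6 -> ring=[6:ND,12:NA,16:NC,85:NB]
Op 7: route key 92: none >= 92, wrap to smallest pos 6 -> ND
Op 8: route key 38: smallest pos >= 38 is 85 -> NB
Op 9: remove NA -> ring=[6:ND,16:NC,85:NB]
Op 10: add NE@34 -> ring=[6:ND,16:NC,34:NE,85:NB]
Op 11: remove ND -> ring=[16:NC,34:NE,85:NB]
Op 12: route key 46: smallest pos >= 46 is 85 -> NB

Answer: NB NB ND NB NB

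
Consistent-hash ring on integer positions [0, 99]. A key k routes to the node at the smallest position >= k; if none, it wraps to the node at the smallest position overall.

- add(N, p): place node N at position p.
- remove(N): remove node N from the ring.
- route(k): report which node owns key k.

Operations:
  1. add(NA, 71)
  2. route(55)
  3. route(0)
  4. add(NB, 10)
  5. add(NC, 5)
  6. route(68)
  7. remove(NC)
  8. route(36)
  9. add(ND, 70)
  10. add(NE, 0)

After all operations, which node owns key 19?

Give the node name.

Answer: ND

Derivation:
Op 1: add NA@71 -> ring=[71:NA]
Op 2: route key 55: smallest pos >= 55 is 71 -> NA
Op 3: route key 0: smallest pos >= 0 is 71 -> NA
Op 4: add NB@10 -> ring=[10:NB,71:NA]
Op 5: add NC@5 -> ring=[5:NC,10:NB,71:NA]
Op 6: route key 68: smallest pos >= 68 is 71 -> NA
Op 7: remove NC -> ring=[10:NB,71:NA]
Op 8: route key 36: smallest pos >= 36 is 71 -> NA
Op 9: add ND@70 -> ring=[10:NB,70:ND,71:NA]
Op 10: add NE@0 -> ring=[0:NE,10:NB,70:ND,71:NA]
Final route key 19: smallest pos >= 19 is 70 -> ND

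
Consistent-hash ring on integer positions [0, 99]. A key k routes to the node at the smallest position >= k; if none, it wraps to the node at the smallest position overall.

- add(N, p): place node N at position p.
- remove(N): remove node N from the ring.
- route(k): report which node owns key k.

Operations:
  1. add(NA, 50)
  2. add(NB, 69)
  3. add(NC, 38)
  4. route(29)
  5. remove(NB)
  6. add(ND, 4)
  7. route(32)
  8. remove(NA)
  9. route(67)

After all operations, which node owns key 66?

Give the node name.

Answer: ND

Derivation:
Op 1: add NA@50 -> ring=[50:NA]
Op 2: add NB@69 -> ring=[50:NA,69:NB]
Op 3: add NC@38 -> ring=[38:NC,50:NA,69:NB]
Op 4: route key 29: smallest pos >= 29 is 38 -> NC
Op 5: remove NB -> ring=[38:NC,50:NA]
Op 6: add ND@4 -> ring=[4:ND,38:NC,50:NA]
Op 7: route key 32: smallest pos >= 32 is 38 -> NC
Op 8: remove NA -> ring=[4:ND,38:NC]
Op 9: route key 67: none >= 67, wrap to smallest pos 4 -> ND
Final route key 66: none >= 66, wrap to smallest pos 4 -> ND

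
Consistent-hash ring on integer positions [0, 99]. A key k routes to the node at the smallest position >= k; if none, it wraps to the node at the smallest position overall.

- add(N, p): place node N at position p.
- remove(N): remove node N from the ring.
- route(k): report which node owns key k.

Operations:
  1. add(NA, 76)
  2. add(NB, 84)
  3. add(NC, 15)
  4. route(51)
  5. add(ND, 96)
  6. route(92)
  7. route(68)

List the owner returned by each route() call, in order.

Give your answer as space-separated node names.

Op 1: add NA@76 -> ring=[76:NA]
Op 2: add NB@84 -> ring=[76:NA,84:NB]
Op 3: add NC@15 -> ring=[15:NC,76:NA,84:NB]
Op 4: route key 51: smallest pos >= 51 is 76 -> NA
Op 5: add ND@96 -> ring=[15:NC,76:NA,84:NB,96:ND]
Op 6: route key 92: smallest pos >= 92 is 96 -> ND
Op 7: route key 68: smallest pos >= 68 is 76 -> NA

Answer: NA ND NA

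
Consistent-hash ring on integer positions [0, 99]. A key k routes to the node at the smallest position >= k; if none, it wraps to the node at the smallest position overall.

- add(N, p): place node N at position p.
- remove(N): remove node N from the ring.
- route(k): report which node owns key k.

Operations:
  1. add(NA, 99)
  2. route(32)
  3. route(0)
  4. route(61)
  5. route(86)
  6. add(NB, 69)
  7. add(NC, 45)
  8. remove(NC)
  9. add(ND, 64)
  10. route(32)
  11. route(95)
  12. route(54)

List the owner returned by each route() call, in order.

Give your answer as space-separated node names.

Answer: NA NA NA NA ND NA ND

Derivation:
Op 1: add NA@99 -> ring=[99:NA]
Op 2: route key 32: smallest pos >= 32 is 99 -> NA
Op 3: route key 0: smallest pos >= 0 is 99 -> NA
Op 4: route key 61: smallest pos >= 61 is 99 -> NA
Op 5: route key 86: smallest pos >= 86 is 99 -> NA
Op 6: add NB@69 -> ring=[69:NB,99:NA]
Op 7: add NC@45 -> ring=[45:NC,69:NB,99:NA]
Op 8: remove NC -> ring=[69:NB,99:NA]
Op 9: add ND@64 -> ring=[64:ND,69:NB,99:NA]
Op 10: route key 32: smallest pos >= 32 is 64 -> ND
Op 11: route key 95: smallest pos >= 95 is 99 -> NA
Op 12: route key 54: smallest pos >= 54 is 64 -> ND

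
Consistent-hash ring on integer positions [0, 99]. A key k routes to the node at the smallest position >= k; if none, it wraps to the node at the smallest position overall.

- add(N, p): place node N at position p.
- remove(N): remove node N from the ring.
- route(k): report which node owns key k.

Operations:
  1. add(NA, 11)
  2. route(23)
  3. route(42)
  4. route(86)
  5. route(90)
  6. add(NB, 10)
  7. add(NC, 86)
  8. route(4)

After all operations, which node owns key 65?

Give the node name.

Answer: NC

Derivation:
Op 1: add NA@11 -> ring=[11:NA]
Op 2: route key 23: none >= 23, wrap to smallest pos 11 -> NA
Op 3: route key 42: none >= 42, wrap to smallest pos 11 -> NA
Op 4: route key 86: none >= 86, wrap to smallest pos 11 -> NA
Op 5: route key 90: none >= 90, wrap to smallest pos 11 -> NA
Op 6: add NB@10 -> ring=[10:NB,11:NA]
Op 7: add NC@86 -> ring=[10:NB,11:NA,86:NC]
Op 8: route key 4: smallest pos >= 4 is 10 -> NB
Final route key 65: smallest pos >= 65 is 86 -> NC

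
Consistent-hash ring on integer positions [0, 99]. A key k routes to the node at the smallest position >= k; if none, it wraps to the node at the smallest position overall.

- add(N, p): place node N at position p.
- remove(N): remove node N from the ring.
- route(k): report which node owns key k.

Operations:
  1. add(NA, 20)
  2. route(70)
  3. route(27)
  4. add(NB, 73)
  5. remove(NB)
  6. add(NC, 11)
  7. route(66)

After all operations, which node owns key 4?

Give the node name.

Op 1: add NA@20 -> ring=[20:NA]
Op 2: route key 70: none >= 70, wrap to smallest pos 20 -> NA
Op 3: route key 27: none >= 27, wrap to smallest pos 20 -> NA
Op 4: add NB@73 -> ring=[20:NA,73:NB]
Op 5: remove NB -> ring=[20:NA]
Op 6: add NC@11 -> ring=[11:NC,20:NA]
Op 7: route key 66: none >= 66, wrap to smallest pos 11 -> NC
Final route key 4: smallest pos >= 4 is 11 -> NC

Answer: NC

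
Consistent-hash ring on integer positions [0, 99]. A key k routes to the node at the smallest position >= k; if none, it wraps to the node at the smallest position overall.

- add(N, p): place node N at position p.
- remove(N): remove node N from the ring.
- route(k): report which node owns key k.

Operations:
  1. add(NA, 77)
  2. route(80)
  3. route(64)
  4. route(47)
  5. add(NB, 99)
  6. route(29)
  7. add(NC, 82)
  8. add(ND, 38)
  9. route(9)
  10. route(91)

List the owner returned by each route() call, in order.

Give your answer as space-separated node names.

Answer: NA NA NA NA ND NB

Derivation:
Op 1: add NA@77 -> ring=[77:NA]
Op 2: route key 80: none >= 80, wrap to smallest pos 77 -> NA
Op 3: route key 64: smallest pos >= 64 is 77 -> NA
Op 4: route key 47: smallest pos >= 47 is 77 -> NA
Op 5: add NB@99 -> ring=[77:NA,99:NB]
Op 6: route key 29: smallest pos >= 29 is 77 -> NA
Op 7: add NC@82 -> ring=[77:NA,82:NC,99:NB]
Op 8: add ND@38 -> ring=[38:ND,77:NA,82:NC,99:NB]
Op 9: route key 9: smallest pos >= 9 is 38 -> ND
Op 10: route key 91: smallest pos >= 91 is 99 -> NB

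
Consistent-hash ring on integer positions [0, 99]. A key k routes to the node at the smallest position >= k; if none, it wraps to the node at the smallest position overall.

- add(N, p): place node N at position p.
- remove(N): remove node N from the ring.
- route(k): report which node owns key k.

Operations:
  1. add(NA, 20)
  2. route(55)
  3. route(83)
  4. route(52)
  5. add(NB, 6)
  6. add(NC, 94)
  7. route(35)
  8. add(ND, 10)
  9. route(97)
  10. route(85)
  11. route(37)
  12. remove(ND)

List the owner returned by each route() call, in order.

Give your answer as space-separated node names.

Op 1: add NA@20 -> ring=[20:NA]
Op 2: route key 55: none >= 55, wrap to smallest pos 20 -> NA
Op 3: route key 83: none >= 83, wrap to smallest pos 20 -> NA
Op 4: route key 52: none >= 52, wrap to smallest pos 20 -> NA
Op 5: add NB@6 -> ring=[6:NB,20:NA]
Op 6: add NC@94 -> ring=[6:NB,20:NA,94:NC]
Op 7: route key 35: smallest pos >= 35 is 94 -> NC
Op 8: add ND@10 -> ring=[6:NB,10:ND,20:NA,94:NC]
Op 9: route key 97: none >= 97, wrap to smallest pos 6 -> NB
Op 10: route key 85: smallest pos >= 85 is 94 -> NC
Op 11: route key 37: smallest pos >= 37 is 94 -> NC
Op 12: remove ND -> ring=[6:NB,20:NA,94:NC]

Answer: NA NA NA NC NB NC NC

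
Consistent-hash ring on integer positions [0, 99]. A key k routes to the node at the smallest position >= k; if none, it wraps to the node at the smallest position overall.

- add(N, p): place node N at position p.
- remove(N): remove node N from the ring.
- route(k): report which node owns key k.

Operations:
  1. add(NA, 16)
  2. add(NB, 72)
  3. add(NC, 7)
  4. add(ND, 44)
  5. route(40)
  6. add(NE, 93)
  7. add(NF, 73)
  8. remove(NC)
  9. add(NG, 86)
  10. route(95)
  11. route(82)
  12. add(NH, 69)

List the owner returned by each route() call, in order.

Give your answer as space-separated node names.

Op 1: add NA@16 -> ring=[16:NA]
Op 2: add NB@72 -> ring=[16:NA,72:NB]
Op 3: add NC@7 -> ring=[7:NC,16:NA,72:NB]
Op 4: add ND@44 -> ring=[7:NC,16:NA,44:ND,72:NB]
Op 5: route key 40: smallest pos >= 40 is 44 -> ND
Op 6: add NE@93 -> ring=[7:NC,16:NA,44:ND,72:NB,93:NE]
Op 7: add NF@73 -> ring=[7:NC,16:NA,44:ND,72:NB,73:NF,93:NE]
Op 8: remove NC -> ring=[16:NA,44:ND,72:NB,73:NF,93:NE]
Op 9: add NG@86 -> ring=[16:NA,44:ND,72:NB,73:NF,86:NG,93:NE]
Op 10: route key 95: none >= 95, wrap to smallest pos 16 -> NA
Op 11: route key 82: smallest pos >= 82 is 86 -> NG
Op 12: add NH@69 -> ring=[16:NA,44:ND,69:NH,72:NB,73:NF,86:NG,93:NE]

Answer: ND NA NG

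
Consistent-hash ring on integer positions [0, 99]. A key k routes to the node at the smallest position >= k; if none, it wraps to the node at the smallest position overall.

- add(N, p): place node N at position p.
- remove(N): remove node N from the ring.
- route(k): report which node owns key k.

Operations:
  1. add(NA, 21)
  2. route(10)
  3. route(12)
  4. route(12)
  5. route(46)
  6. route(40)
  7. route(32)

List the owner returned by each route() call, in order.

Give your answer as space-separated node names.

Op 1: add NA@21 -> ring=[21:NA]
Op 2: route key 10: smallest pos >= 10 is 21 -> NA
Op 3: route key 12: smallest pos >= 12 is 21 -> NA
Op 4: route key 12: smallest pos >= 12 is 21 -> NA
Op 5: route key 46: none >= 46, wrap to smallest pos 21 -> NA
Op 6: route key 40: none >= 40, wrap to smallest pos 21 -> NA
Op 7: route key 32: none >= 32, wrap to smallest pos 21 -> NA

Answer: NA NA NA NA NA NA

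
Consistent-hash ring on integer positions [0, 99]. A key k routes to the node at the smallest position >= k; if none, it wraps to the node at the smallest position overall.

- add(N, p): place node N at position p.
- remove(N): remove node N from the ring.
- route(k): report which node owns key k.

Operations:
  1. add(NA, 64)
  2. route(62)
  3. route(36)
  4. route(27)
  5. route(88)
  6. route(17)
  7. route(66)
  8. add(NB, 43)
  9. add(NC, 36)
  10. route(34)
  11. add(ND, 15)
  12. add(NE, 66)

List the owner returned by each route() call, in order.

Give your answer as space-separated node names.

Answer: NA NA NA NA NA NA NC

Derivation:
Op 1: add NA@64 -> ring=[64:NA]
Op 2: route key 62: smallest pos >= 62 is 64 -> NA
Op 3: route key 36: smallest pos >= 36 is 64 -> NA
Op 4: route key 27: smallest pos >= 27 is 64 -> NA
Op 5: route key 88: none >= 88, wrap to smallest pos 64 -> NA
Op 6: route key 17: smallest pos >= 17 is 64 -> NA
Op 7: route key 66: none >= 66, wrap to smallest pos 64 -> NA
Op 8: add NB@43 -> ring=[43:NB,64:NA]
Op 9: add NC@36 -> ring=[36:NC,43:NB,64:NA]
Op 10: route key 34: smallest pos >= 34 is 36 -> NC
Op 11: add ND@15 -> ring=[15:ND,36:NC,43:NB,64:NA]
Op 12: add NE@66 -> ring=[15:ND,36:NC,43:NB,64:NA,66:NE]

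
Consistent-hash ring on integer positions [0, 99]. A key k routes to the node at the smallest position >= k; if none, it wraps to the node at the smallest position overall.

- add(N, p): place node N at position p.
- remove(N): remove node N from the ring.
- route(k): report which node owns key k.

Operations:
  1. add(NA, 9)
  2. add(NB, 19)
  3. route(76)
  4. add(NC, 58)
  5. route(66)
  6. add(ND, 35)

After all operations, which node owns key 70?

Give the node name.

Answer: NA

Derivation:
Op 1: add NA@9 -> ring=[9:NA]
Op 2: add NB@19 -> ring=[9:NA,19:NB]
Op 3: route key 76: none >= 76, wrap to smallest pos 9 -> NA
Op 4: add NC@58 -> ring=[9:NA,19:NB,58:NC]
Op 5: route key 66: none >= 66, wrap to smallest pos 9 -> NA
Op 6: add ND@35 -> ring=[9:NA,19:NB,35:ND,58:NC]
Final route key 70: none >= 70, wrap to smallest pos 9 -> NA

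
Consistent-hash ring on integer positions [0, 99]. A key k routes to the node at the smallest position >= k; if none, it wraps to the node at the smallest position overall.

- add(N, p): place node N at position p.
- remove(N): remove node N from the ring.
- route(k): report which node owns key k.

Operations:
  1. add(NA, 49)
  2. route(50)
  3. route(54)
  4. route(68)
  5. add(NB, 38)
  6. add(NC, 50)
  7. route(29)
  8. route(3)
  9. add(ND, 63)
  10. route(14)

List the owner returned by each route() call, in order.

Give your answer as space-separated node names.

Op 1: add NA@49 -> ring=[49:NA]
Op 2: route key 50: none >= 50, wrap to smallest pos 49 -> NA
Op 3: route key 54: none >= 54, wrap to smallest pos 49 -> NA
Op 4: route key 68: none >= 68, wrap to smallest pos 49 -> NA
Op 5: add NB@38 -> ring=[38:NB,49:NA]
Op 6: add NC@50 -> ring=[38:NB,49:NA,50:NC]
Op 7: route key 29: smallest pos >= 29 is 38 -> NB
Op 8: route key 3: smallest pos >= 3 is 38 -> NB
Op 9: add ND@63 -> ring=[38:NB,49:NA,50:NC,63:ND]
Op 10: route key 14: smallest pos >= 14 is 38 -> NB

Answer: NA NA NA NB NB NB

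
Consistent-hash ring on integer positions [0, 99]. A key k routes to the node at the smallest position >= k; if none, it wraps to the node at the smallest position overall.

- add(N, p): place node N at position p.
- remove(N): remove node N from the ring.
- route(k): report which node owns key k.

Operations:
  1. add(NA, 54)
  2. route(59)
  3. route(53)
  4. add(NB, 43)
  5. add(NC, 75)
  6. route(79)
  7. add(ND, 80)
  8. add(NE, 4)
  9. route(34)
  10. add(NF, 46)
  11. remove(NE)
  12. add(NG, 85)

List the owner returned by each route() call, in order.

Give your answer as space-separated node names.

Answer: NA NA NB NB

Derivation:
Op 1: add NA@54 -> ring=[54:NA]
Op 2: route key 59: none >= 59, wrap to smallest pos 54 -> NA
Op 3: route key 53: smallest pos >= 53 is 54 -> NA
Op 4: add NB@43 -> ring=[43:NB,54:NA]
Op 5: add NC@75 -> ring=[43:NB,54:NA,75:NC]
Op 6: route key 79: none >= 79, wrap to smallest pos 43 -> NB
Op 7: add ND@80 -> ring=[43:NB,54:NA,75:NC,80:ND]
Op 8: add NE@4 -> ring=[4:NE,43:NB,54:NA,75:NC,80:ND]
Op 9: route key 34: smallest pos >= 34 is 43 -> NB
Op 10: add NF@46 -> ring=[4:NE,43:NB,46:NF,54:NA,75:NC,80:ND]
Op 11: remove NE -> ring=[43:NB,46:NF,54:NA,75:NC,80:ND]
Op 12: add NG@85 -> ring=[43:NB,46:NF,54:NA,75:NC,80:ND,85:NG]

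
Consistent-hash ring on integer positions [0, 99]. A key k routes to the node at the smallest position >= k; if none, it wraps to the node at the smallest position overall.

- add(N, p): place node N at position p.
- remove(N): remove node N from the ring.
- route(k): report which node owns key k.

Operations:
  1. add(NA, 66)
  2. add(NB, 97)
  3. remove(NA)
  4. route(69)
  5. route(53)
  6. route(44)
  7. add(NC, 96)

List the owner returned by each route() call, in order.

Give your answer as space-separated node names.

Answer: NB NB NB

Derivation:
Op 1: add NA@66 -> ring=[66:NA]
Op 2: add NB@97 -> ring=[66:NA,97:NB]
Op 3: remove NA -> ring=[97:NB]
Op 4: route key 69: smallest pos >= 69 is 97 -> NB
Op 5: route key 53: smallest pos >= 53 is 97 -> NB
Op 6: route key 44: smallest pos >= 44 is 97 -> NB
Op 7: add NC@96 -> ring=[96:NC,97:NB]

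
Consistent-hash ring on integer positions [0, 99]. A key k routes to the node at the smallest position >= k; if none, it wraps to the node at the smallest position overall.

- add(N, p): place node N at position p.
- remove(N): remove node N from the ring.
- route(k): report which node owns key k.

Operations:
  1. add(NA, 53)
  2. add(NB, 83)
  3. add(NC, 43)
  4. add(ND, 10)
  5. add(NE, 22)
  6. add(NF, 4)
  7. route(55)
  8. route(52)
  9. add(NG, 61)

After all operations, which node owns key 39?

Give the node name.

Op 1: add NA@53 -> ring=[53:NA]
Op 2: add NB@83 -> ring=[53:NA,83:NB]
Op 3: add NC@43 -> ring=[43:NC,53:NA,83:NB]
Op 4: add ND@10 -> ring=[10:ND,43:NC,53:NA,83:NB]
Op 5: add NE@22 -> ring=[10:ND,22:NE,43:NC,53:NA,83:NB]
Op 6: add NF@4 -> ring=[4:NF,10:ND,22:NE,43:NC,53:NA,83:NB]
Op 7: route key 55: smallest pos >= 55 is 83 -> NB
Op 8: route key 52: smallest pos >= 52 is 53 -> NA
Op 9: add NG@61 -> ring=[4:NF,10:ND,22:NE,43:NC,53:NA,61:NG,83:NB]
Final route key 39: smallest pos >= 39 is 43 -> NC

Answer: NC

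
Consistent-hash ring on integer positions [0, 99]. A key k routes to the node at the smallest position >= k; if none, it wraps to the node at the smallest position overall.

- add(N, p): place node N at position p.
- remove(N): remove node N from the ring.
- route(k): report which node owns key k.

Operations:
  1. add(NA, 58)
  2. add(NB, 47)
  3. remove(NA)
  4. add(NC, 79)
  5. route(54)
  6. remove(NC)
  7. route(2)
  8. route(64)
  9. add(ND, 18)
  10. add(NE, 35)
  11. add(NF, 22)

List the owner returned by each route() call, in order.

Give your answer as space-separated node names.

Answer: NC NB NB

Derivation:
Op 1: add NA@58 -> ring=[58:NA]
Op 2: add NB@47 -> ring=[47:NB,58:NA]
Op 3: remove NA -> ring=[47:NB]
Op 4: add NC@79 -> ring=[47:NB,79:NC]
Op 5: route key 54: smallest pos >= 54 is 79 -> NC
Op 6: remove NC -> ring=[47:NB]
Op 7: route key 2: smallest pos >= 2 is 47 -> NB
Op 8: route key 64: none >= 64, wrap to smallest pos 47 -> NB
Op 9: add ND@18 -> ring=[18:ND,47:NB]
Op 10: add NE@35 -> ring=[18:ND,35:NE,47:NB]
Op 11: add NF@22 -> ring=[18:ND,22:NF,35:NE,47:NB]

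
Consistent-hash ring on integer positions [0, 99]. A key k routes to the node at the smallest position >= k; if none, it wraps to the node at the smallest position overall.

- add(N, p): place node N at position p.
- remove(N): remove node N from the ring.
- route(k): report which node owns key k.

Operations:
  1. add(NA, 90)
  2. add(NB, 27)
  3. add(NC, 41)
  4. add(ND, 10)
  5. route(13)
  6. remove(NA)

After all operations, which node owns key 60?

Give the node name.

Answer: ND

Derivation:
Op 1: add NA@90 -> ring=[90:NA]
Op 2: add NB@27 -> ring=[27:NB,90:NA]
Op 3: add NC@41 -> ring=[27:NB,41:NC,90:NA]
Op 4: add ND@10 -> ring=[10:ND,27:NB,41:NC,90:NA]
Op 5: route key 13: smallest pos >= 13 is 27 -> NB
Op 6: remove NA -> ring=[10:ND,27:NB,41:NC]
Final route key 60: none >= 60, wrap to smallest pos 10 -> ND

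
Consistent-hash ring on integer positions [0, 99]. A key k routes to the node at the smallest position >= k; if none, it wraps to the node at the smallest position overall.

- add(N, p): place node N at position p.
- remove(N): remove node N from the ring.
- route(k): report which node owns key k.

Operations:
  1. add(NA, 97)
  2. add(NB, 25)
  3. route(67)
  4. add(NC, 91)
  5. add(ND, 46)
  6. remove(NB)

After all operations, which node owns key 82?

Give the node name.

Answer: NC

Derivation:
Op 1: add NA@97 -> ring=[97:NA]
Op 2: add NB@25 -> ring=[25:NB,97:NA]
Op 3: route key 67: smallest pos >= 67 is 97 -> NA
Op 4: add NC@91 -> ring=[25:NB,91:NC,97:NA]
Op 5: add ND@46 -> ring=[25:NB,46:ND,91:NC,97:NA]
Op 6: remove NB -> ring=[46:ND,91:NC,97:NA]
Final route key 82: smallest pos >= 82 is 91 -> NC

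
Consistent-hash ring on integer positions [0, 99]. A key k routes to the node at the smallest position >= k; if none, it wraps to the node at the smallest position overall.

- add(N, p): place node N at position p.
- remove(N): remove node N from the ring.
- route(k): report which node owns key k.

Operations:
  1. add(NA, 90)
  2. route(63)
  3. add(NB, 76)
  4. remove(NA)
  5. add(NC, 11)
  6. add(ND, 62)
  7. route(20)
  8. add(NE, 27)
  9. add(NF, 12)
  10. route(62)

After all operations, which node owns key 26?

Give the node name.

Op 1: add NA@90 -> ring=[90:NA]
Op 2: route key 63: smallest pos >= 63 is 90 -> NA
Op 3: add NB@76 -> ring=[76:NB,90:NA]
Op 4: remove NA -> ring=[76:NB]
Op 5: add NC@11 -> ring=[11:NC,76:NB]
Op 6: add ND@62 -> ring=[11:NC,62:ND,76:NB]
Op 7: route key 20: smallest pos >= 20 is 62 -> ND
Op 8: add NE@27 -> ring=[11:NC,27:NE,62:ND,76:NB]
Op 9: add NF@12 -> ring=[11:NC,12:NF,27:NE,62:ND,76:NB]
Op 10: route key 62: smallest pos >= 62 is 62 -> ND
Final route key 26: smallest pos >= 26 is 27 -> NE

Answer: NE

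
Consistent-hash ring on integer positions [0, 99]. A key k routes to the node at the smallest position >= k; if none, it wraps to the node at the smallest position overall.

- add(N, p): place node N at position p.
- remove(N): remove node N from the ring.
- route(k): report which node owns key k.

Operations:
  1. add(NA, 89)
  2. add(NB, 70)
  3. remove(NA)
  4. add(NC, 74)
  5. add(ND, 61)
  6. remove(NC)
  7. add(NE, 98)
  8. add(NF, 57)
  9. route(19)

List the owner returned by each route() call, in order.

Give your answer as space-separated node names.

Op 1: add NA@89 -> ring=[89:NA]
Op 2: add NB@70 -> ring=[70:NB,89:NA]
Op 3: remove NA -> ring=[70:NB]
Op 4: add NC@74 -> ring=[70:NB,74:NC]
Op 5: add ND@61 -> ring=[61:ND,70:NB,74:NC]
Op 6: remove NC -> ring=[61:ND,70:NB]
Op 7: add NE@98 -> ring=[61:ND,70:NB,98:NE]
Op 8: add NF@57 -> ring=[57:NF,61:ND,70:NB,98:NE]
Op 9: route key 19: smallest pos >= 19 is 57 -> NF

Answer: NF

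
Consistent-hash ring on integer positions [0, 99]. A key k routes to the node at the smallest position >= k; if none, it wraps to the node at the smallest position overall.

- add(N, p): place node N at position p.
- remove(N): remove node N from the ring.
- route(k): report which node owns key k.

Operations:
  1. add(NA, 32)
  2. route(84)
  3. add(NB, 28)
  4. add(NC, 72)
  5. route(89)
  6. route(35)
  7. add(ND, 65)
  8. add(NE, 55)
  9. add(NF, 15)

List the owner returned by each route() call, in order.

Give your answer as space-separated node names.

Answer: NA NB NC

Derivation:
Op 1: add NA@32 -> ring=[32:NA]
Op 2: route key 84: none >= 84, wrap to smallest pos 32 -> NA
Op 3: add NB@28 -> ring=[28:NB,32:NA]
Op 4: add NC@72 -> ring=[28:NB,32:NA,72:NC]
Op 5: route key 89: none >= 89, wrap to smallest pos 28 -> NB
Op 6: route key 35: smallest pos >= 35 is 72 -> NC
Op 7: add ND@65 -> ring=[28:NB,32:NA,65:ND,72:NC]
Op 8: add NE@55 -> ring=[28:NB,32:NA,55:NE,65:ND,72:NC]
Op 9: add NF@15 -> ring=[15:NF,28:NB,32:NA,55:NE,65:ND,72:NC]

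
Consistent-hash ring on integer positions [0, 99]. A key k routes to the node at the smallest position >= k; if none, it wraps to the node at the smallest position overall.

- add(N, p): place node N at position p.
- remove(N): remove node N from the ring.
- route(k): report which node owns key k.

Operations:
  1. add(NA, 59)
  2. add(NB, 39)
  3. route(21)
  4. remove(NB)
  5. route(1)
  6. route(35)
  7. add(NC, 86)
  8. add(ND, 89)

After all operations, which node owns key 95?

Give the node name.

Answer: NA

Derivation:
Op 1: add NA@59 -> ring=[59:NA]
Op 2: add NB@39 -> ring=[39:NB,59:NA]
Op 3: route key 21: smallest pos >= 21 is 39 -> NB
Op 4: remove NB -> ring=[59:NA]
Op 5: route key 1: smallest pos >= 1 is 59 -> NA
Op 6: route key 35: smallest pos >= 35 is 59 -> NA
Op 7: add NC@86 -> ring=[59:NA,86:NC]
Op 8: add ND@89 -> ring=[59:NA,86:NC,89:ND]
Final route key 95: none >= 95, wrap to smallest pos 59 -> NA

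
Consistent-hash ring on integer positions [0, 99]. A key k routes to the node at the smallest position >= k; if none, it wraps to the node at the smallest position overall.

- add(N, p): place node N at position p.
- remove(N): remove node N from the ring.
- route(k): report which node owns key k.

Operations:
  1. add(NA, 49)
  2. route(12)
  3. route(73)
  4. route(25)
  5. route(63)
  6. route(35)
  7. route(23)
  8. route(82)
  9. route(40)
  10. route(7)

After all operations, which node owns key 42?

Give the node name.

Op 1: add NA@49 -> ring=[49:NA]
Op 2: route key 12: smallest pos >= 12 is 49 -> NA
Op 3: route key 73: none >= 73, wrap to smallest pos 49 -> NA
Op 4: route key 25: smallest pos >= 25 is 49 -> NA
Op 5: route key 63: none >= 63, wrap to smallest pos 49 -> NA
Op 6: route key 35: smallest pos >= 35 is 49 -> NA
Op 7: route key 23: smallest pos >= 23 is 49 -> NA
Op 8: route key 82: none >= 82, wrap to smallest pos 49 -> NA
Op 9: route key 40: smallest pos >= 40 is 49 -> NA
Op 10: route key 7: smallest pos >= 7 is 49 -> NA
Final route key 42: smallest pos >= 42 is 49 -> NA

Answer: NA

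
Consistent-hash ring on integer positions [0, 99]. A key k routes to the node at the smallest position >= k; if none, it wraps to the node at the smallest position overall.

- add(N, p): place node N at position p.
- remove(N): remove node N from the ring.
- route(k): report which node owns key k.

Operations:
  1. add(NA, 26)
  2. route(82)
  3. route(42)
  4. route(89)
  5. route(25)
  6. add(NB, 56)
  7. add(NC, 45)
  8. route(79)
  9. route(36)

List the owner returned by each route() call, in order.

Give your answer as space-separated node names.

Op 1: add NA@26 -> ring=[26:NA]
Op 2: route key 82: none >= 82, wrap to smallest pos 26 -> NA
Op 3: route key 42: none >= 42, wrap to smallest pos 26 -> NA
Op 4: route key 89: none >= 89, wrap to smallest pos 26 -> NA
Op 5: route key 25: smallest pos >= 25 is 26 -> NA
Op 6: add NB@56 -> ring=[26:NA,56:NB]
Op 7: add NC@45 -> ring=[26:NA,45:NC,56:NB]
Op 8: route key 79: none >= 79, wrap to smallest pos 26 -> NA
Op 9: route key 36: smallest pos >= 36 is 45 -> NC

Answer: NA NA NA NA NA NC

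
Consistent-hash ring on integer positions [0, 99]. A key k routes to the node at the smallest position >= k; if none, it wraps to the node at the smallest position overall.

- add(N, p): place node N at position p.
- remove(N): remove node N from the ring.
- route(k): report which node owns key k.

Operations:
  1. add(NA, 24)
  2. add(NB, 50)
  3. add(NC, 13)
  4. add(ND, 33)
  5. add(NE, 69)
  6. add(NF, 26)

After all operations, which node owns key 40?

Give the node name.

Answer: NB

Derivation:
Op 1: add NA@24 -> ring=[24:NA]
Op 2: add NB@50 -> ring=[24:NA,50:NB]
Op 3: add NC@13 -> ring=[13:NC,24:NA,50:NB]
Op 4: add ND@33 -> ring=[13:NC,24:NA,33:ND,50:NB]
Op 5: add NE@69 -> ring=[13:NC,24:NA,33:ND,50:NB,69:NE]
Op 6: add NF@26 -> ring=[13:NC,24:NA,26:NF,33:ND,50:NB,69:NE]
Final route key 40: smallest pos >= 40 is 50 -> NB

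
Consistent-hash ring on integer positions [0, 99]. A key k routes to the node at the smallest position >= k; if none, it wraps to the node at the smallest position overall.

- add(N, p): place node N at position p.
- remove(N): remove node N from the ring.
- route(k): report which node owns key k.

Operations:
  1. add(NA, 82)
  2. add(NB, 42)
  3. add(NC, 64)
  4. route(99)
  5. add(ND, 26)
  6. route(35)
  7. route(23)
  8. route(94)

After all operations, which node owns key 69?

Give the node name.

Answer: NA

Derivation:
Op 1: add NA@82 -> ring=[82:NA]
Op 2: add NB@42 -> ring=[42:NB,82:NA]
Op 3: add NC@64 -> ring=[42:NB,64:NC,82:NA]
Op 4: route key 99: none >= 99, wrap to smallest pos 42 -> NB
Op 5: add ND@26 -> ring=[26:ND,42:NB,64:NC,82:NA]
Op 6: route key 35: smallest pos >= 35 is 42 -> NB
Op 7: route key 23: smallest pos >= 23 is 26 -> ND
Op 8: route key 94: none >= 94, wrap to smallest pos 26 -> ND
Final route key 69: smallest pos >= 69 is 82 -> NA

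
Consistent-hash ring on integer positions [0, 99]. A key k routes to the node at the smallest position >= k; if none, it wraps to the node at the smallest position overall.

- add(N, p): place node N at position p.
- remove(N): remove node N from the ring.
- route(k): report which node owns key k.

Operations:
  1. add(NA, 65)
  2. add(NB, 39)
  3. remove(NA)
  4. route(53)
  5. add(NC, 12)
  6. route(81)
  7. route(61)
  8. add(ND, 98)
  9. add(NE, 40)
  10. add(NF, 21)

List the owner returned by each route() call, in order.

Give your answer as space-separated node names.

Op 1: add NA@65 -> ring=[65:NA]
Op 2: add NB@39 -> ring=[39:NB,65:NA]
Op 3: remove NA -> ring=[39:NB]
Op 4: route key 53: none >= 53, wrap to smallest pos 39 -> NB
Op 5: add NC@12 -> ring=[12:NC,39:NB]
Op 6: route key 81: none >= 81, wrap to smallest pos 12 -> NC
Op 7: route key 61: none >= 61, wrap to smallest pos 12 -> NC
Op 8: add ND@98 -> ring=[12:NC,39:NB,98:ND]
Op 9: add NE@40 -> ring=[12:NC,39:NB,40:NE,98:ND]
Op 10: add NF@21 -> ring=[12:NC,21:NF,39:NB,40:NE,98:ND]

Answer: NB NC NC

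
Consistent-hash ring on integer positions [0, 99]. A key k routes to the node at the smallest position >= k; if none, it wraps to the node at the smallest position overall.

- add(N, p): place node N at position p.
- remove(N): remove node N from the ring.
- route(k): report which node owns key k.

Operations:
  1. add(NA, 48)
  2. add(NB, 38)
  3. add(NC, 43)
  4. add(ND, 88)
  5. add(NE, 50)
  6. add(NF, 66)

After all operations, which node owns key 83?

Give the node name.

Op 1: add NA@48 -> ring=[48:NA]
Op 2: add NB@38 -> ring=[38:NB,48:NA]
Op 3: add NC@43 -> ring=[38:NB,43:NC,48:NA]
Op 4: add ND@88 -> ring=[38:NB,43:NC,48:NA,88:ND]
Op 5: add NE@50 -> ring=[38:NB,43:NC,48:NA,50:NE,88:ND]
Op 6: add NF@66 -> ring=[38:NB,43:NC,48:NA,50:NE,66:NF,88:ND]
Final route key 83: smallest pos >= 83 is 88 -> ND

Answer: ND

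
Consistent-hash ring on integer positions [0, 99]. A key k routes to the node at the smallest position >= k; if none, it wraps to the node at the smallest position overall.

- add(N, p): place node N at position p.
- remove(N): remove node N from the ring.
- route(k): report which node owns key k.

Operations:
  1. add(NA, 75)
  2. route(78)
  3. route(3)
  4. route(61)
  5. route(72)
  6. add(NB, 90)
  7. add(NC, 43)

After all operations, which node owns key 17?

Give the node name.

Answer: NC

Derivation:
Op 1: add NA@75 -> ring=[75:NA]
Op 2: route key 78: none >= 78, wrap to smallest pos 75 -> NA
Op 3: route key 3: smallest pos >= 3 is 75 -> NA
Op 4: route key 61: smallest pos >= 61 is 75 -> NA
Op 5: route key 72: smallest pos >= 72 is 75 -> NA
Op 6: add NB@90 -> ring=[75:NA,90:NB]
Op 7: add NC@43 -> ring=[43:NC,75:NA,90:NB]
Final route key 17: smallest pos >= 17 is 43 -> NC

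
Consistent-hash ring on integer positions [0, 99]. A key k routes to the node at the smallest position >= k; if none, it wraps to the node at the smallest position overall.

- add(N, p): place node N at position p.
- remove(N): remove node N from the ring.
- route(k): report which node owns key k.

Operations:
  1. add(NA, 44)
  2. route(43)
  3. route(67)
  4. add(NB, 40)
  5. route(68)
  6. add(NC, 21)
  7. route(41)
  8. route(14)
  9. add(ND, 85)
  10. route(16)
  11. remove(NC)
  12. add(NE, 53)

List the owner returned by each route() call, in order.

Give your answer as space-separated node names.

Op 1: add NA@44 -> ring=[44:NA]
Op 2: route key 43: smallest pos >= 43 is 44 -> NA
Op 3: route key 67: none >= 67, wrap to smallest pos 44 -> NA
Op 4: add NB@40 -> ring=[40:NB,44:NA]
Op 5: route key 68: none >= 68, wrap to smallest pos 40 -> NB
Op 6: add NC@21 -> ring=[21:NC,40:NB,44:NA]
Op 7: route key 41: smallest pos >= 41 is 44 -> NA
Op 8: route key 14: smallest pos >= 14 is 21 -> NC
Op 9: add ND@85 -> ring=[21:NC,40:NB,44:NA,85:ND]
Op 10: route key 16: smallest pos >= 16 is 21 -> NC
Op 11: remove NC -> ring=[40:NB,44:NA,85:ND]
Op 12: add NE@53 -> ring=[40:NB,44:NA,53:NE,85:ND]

Answer: NA NA NB NA NC NC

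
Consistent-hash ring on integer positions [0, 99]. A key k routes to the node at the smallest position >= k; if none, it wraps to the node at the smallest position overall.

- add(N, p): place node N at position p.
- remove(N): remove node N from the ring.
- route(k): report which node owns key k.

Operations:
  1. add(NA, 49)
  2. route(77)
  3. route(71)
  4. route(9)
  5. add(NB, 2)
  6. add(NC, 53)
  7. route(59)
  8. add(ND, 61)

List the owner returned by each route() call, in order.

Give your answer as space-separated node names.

Op 1: add NA@49 -> ring=[49:NA]
Op 2: route key 77: none >= 77, wrap to smallest pos 49 -> NA
Op 3: route key 71: none >= 71, wrap to smallest pos 49 -> NA
Op 4: route key 9: smallest pos >= 9 is 49 -> NA
Op 5: add NB@2 -> ring=[2:NB,49:NA]
Op 6: add NC@53 -> ring=[2:NB,49:NA,53:NC]
Op 7: route key 59: none >= 59, wrap to smallest pos 2 -> NB
Op 8: add ND@61 -> ring=[2:NB,49:NA,53:NC,61:ND]

Answer: NA NA NA NB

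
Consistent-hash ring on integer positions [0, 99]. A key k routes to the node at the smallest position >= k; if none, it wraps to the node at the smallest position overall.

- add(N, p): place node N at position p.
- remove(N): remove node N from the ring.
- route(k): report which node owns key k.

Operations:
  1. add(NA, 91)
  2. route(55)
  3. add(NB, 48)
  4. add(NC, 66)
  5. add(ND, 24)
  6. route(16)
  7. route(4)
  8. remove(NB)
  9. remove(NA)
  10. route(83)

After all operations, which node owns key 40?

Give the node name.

Op 1: add NA@91 -> ring=[91:NA]
Op 2: route key 55: smallest pos >= 55 is 91 -> NA
Op 3: add NB@48 -> ring=[48:NB,91:NA]
Op 4: add NC@66 -> ring=[48:NB,66:NC,91:NA]
Op 5: add ND@24 -> ring=[24:ND,48:NB,66:NC,91:NA]
Op 6: route key 16: smallest pos >= 16 is 24 -> ND
Op 7: route key 4: smallest pos >= 4 is 24 -> ND
Op 8: remove NB -> ring=[24:ND,66:NC,91:NA]
Op 9: remove NA -> ring=[24:ND,66:NC]
Op 10: route key 83: none >= 83, wrap to smallest pos 24 -> ND
Final route key 40: smallest pos >= 40 is 66 -> NC

Answer: NC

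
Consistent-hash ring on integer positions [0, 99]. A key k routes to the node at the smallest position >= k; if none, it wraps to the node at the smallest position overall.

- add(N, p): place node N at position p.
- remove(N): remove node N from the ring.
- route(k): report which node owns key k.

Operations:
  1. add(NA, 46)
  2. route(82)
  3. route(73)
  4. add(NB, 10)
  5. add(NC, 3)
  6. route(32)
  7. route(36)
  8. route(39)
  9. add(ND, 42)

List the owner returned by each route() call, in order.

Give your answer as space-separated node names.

Op 1: add NA@46 -> ring=[46:NA]
Op 2: route key 82: none >= 82, wrap to smallest pos 46 -> NA
Op 3: route key 73: none >= 73, wrap to smallest pos 46 -> NA
Op 4: add NB@10 -> ring=[10:NB,46:NA]
Op 5: add NC@3 -> ring=[3:NC,10:NB,46:NA]
Op 6: route key 32: smallest pos >= 32 is 46 -> NA
Op 7: route key 36: smallest pos >= 36 is 46 -> NA
Op 8: route key 39: smallest pos >= 39 is 46 -> NA
Op 9: add ND@42 -> ring=[3:NC,10:NB,42:ND,46:NA]

Answer: NA NA NA NA NA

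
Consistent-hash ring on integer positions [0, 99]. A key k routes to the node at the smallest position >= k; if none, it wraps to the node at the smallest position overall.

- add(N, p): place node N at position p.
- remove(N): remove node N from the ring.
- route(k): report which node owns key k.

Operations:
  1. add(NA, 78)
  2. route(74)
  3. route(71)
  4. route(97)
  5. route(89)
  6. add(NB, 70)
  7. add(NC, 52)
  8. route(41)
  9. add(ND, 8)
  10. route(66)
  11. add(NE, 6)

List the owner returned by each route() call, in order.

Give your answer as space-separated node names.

Answer: NA NA NA NA NC NB

Derivation:
Op 1: add NA@78 -> ring=[78:NA]
Op 2: route key 74: smallest pos >= 74 is 78 -> NA
Op 3: route key 71: smallest pos >= 71 is 78 -> NA
Op 4: route key 97: none >= 97, wrap to smallest pos 78 -> NA
Op 5: route key 89: none >= 89, wrap to smallest pos 78 -> NA
Op 6: add NB@70 -> ring=[70:NB,78:NA]
Op 7: add NC@52 -> ring=[52:NC,70:NB,78:NA]
Op 8: route key 41: smallest pos >= 41 is 52 -> NC
Op 9: add ND@8 -> ring=[8:ND,52:NC,70:NB,78:NA]
Op 10: route key 66: smallest pos >= 66 is 70 -> NB
Op 11: add NE@6 -> ring=[6:NE,8:ND,52:NC,70:NB,78:NA]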